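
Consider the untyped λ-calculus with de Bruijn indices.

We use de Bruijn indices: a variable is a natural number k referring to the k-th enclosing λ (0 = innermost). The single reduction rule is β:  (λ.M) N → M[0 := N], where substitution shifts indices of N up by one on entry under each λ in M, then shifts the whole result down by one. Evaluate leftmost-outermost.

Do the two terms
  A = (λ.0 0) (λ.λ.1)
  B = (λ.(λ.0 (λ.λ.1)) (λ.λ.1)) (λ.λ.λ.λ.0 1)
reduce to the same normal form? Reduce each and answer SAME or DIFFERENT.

Answer: SAME — A ⇓ λ.λ.λ.1, B ⇓ λ.λ.λ.1

Derivation:
Term A:
  start: (λ.0 0) (λ.λ.1)
  [1] (λ.λ.1) (λ.λ.1)
  [2] λ.λ.λ.1

Term B:
  start: (λ.(λ.0 (λ.λ.1)) (λ.λ.1)) (λ.λ.λ.λ.0 1)
  [1] (λ.0 (λ.λ.1)) (λ.λ.1)
  [2] (λ.λ.1) (λ.λ.1)
  [3] λ.λ.λ.1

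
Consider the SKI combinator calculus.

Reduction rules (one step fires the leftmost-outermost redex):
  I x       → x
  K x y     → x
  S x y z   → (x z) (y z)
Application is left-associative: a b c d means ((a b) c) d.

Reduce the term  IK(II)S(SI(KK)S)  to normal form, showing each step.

  start: IK(II)S(SI(KK)S)
  [1] K(II)S(SI(KK)S)
  [2] II(SI(KK)S)
  [3] I(SI(KK)S)
  [4] SI(KK)S
  [5] IS(KKS)
  [6] S(KKS)
  [7] SK

Answer: normal form = SK  (in 7 steps)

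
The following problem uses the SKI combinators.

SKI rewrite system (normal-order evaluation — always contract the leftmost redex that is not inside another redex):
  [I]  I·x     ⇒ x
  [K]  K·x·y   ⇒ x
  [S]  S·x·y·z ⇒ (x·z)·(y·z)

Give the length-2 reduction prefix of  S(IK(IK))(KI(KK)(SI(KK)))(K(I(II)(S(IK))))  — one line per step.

Answer: after 2 steps: K(IK)(K(I(II)(S(IK))))(KI(KK)(SI(KK))(K(I(II)(S(IK)))))

Reduction:
  start: S(IK(IK))(KI(KK)(SI(KK)))(K(I(II)(S(IK))))
  step 1: IK(IK)(K(I(II)(S(IK))))(KI(KK)(SI(KK))(K(I(II)(S(IK)))))
  step 2: K(IK)(K(I(II)(S(IK))))(KI(KK)(SI(KK))(K(I(II)(S(IK)))))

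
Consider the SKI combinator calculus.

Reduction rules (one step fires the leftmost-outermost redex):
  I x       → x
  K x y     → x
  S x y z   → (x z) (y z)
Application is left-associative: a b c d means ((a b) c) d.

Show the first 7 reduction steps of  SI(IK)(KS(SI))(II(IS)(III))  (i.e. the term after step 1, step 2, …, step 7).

Answer: after 7 steps: S(KS)(IS(III))

Derivation:
  start: SI(IK)(KS(SI))(II(IS)(III))
  →1  I(KS(SI))(IK(KS(SI)))(II(IS)(III))
  →2  KS(SI)(IK(KS(SI)))(II(IS)(III))
  →3  S(IK(KS(SI)))(II(IS)(III))
  →4  S(K(KS(SI)))(II(IS)(III))
  →5  S(KS)(II(IS)(III))
  →6  S(KS)(I(IS)(III))
  →7  S(KS)(IS(III))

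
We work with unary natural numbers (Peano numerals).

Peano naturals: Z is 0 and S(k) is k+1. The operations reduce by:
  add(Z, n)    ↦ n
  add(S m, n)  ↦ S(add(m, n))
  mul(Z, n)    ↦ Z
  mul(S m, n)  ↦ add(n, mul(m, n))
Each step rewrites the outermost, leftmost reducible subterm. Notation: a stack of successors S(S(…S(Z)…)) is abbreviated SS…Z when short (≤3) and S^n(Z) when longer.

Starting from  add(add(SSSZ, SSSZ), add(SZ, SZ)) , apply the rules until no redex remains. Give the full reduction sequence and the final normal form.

  start: add(add(SSSZ, SSSZ), add(SZ, SZ))
  [1] add(S(add(SSZ, SSSZ)), add(SZ, SZ))
  [2] S(add(add(SSZ, SSSZ), add(SZ, SZ)))
  [3] S(add(S(add(SZ, SSSZ)), add(SZ, SZ)))
  [4] S(S(add(add(SZ, SSSZ), add(SZ, SZ))))
  [5] S(S(add(S(add(Z, SSSZ)), add(SZ, SZ))))
  [6] S(S(S(add(add(Z, SSSZ), add(SZ, SZ)))))
  [7] S(S(S(add(SSSZ, add(SZ, SZ)))))
  [8] S(S(S(S(add(SSZ, add(SZ, SZ))))))
  [9] S(S(S(S(S(add(SZ, add(SZ, SZ)))))))
  [10] S(S(S(S(S(S(add(Z, add(SZ, SZ))))))))
  [11] S(S(S(S(S(S(add(SZ, SZ)))))))
  [12] S(S(S(S(S(S(S(add(Z, SZ))))))))
  [13] S^8(Z)

Answer: normal form = S^8(Z)  (in 13 steps)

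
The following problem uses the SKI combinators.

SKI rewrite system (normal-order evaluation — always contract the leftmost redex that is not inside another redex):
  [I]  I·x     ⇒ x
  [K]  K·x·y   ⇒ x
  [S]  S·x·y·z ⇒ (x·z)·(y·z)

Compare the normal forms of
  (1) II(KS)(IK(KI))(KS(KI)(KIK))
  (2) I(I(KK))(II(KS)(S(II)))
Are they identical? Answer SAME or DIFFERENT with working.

Term A:
  start: II(KS)(IK(KI))(KS(KI)(KIK))
  →1  I(KS)(IK(KI))(KS(KI)(KIK))
  →2  KS(IK(KI))(KS(KI)(KIK))
  →3  S(KS(KI)(KIK))
  →4  S(S(KIK))
  →5  S(SI)

Term B:
  start: I(I(KK))(II(KS)(S(II)))
  →1  I(KK)(II(KS)(S(II)))
  →2  KK(II(KS)(S(II)))
  →3  K

Answer: DIFFERENT — A ⇓ S(SI), B ⇓ K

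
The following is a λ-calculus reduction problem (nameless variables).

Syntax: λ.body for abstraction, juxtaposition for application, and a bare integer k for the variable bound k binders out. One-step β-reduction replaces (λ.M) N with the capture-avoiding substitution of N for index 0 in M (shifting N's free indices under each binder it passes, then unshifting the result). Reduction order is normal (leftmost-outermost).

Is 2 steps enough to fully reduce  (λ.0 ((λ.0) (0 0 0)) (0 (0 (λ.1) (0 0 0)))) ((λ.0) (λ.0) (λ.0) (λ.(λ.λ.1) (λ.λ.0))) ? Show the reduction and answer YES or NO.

  start: (λ.0 ((λ.0) (0 0 0)) (0 (0 (λ.1) (0 0 0)))) ((λ.0) (λ.0) (λ.0) (λ.(λ.λ.1) (λ.λ.0)))
  [1] (λ.0) (λ.0) (λ.0) (λ.(λ.λ.1) (λ.λ.0)) ((λ.0) ((λ.0) (λ.0) (λ.0) (λ.(λ.λ.1) (λ.λ.0)) ((λ.0) (λ.0) (λ.0) (λ.(λ.λ.1) (λ.λ.0))) ((λ.0) (λ.0) (λ.0) (λ.(λ.λ.1) (λ.λ.0))))) ((λ.0) (λ.0) (λ.0) (λ.(λ.λ.1) (λ.λ.0)) ((λ.0) (λ.0) (λ.0) (λ.(λ.λ.1) (λ.λ.0)) (λ.(λ.0) (λ.0) (λ.0) (λ.(λ.λ.1) (λ.λ.0))) ((λ.0) (λ.0) (λ.0) (λ.(λ.λ.1) (λ.λ.0)) ((λ.0) (λ.0) (λ.0) (λ.(λ.λ.1) (λ.λ.0))) ((λ.0) (λ.0) (λ.0) (λ.(λ.λ.1) (λ.λ.0))))))
  [2] (λ.0) (λ.0) (λ.(λ.λ.1) (λ.λ.0)) ((λ.0) ((λ.0) (λ.0) (λ.0) (λ.(λ.λ.1) (λ.λ.0)) ((λ.0) (λ.0) (λ.0) (λ.(λ.λ.1) (λ.λ.0))) ((λ.0) (λ.0) (λ.0) (λ.(λ.λ.1) (λ.λ.0))))) ((λ.0) (λ.0) (λ.0) (λ.(λ.λ.1) (λ.λ.0)) ((λ.0) (λ.0) (λ.0) (λ.(λ.λ.1) (λ.λ.0)) (λ.(λ.0) (λ.0) (λ.0) (λ.(λ.λ.1) (λ.λ.0))) ((λ.0) (λ.0) (λ.0) (λ.(λ.λ.1) (λ.λ.0)) ((λ.0) (λ.0) (λ.0) (λ.(λ.λ.1) (λ.λ.0))) ((λ.0) (λ.0) (λ.0) (λ.(λ.λ.1) (λ.λ.0))))))

Answer: NO — after 2 steps the term is (λ.0) (λ.0) (λ.(λ.λ.1) (λ.λ.0)) ((λ.0) ((λ.0) (λ.0) (λ.0) (λ.(λ.λ.1) (λ.λ.0)) ((λ.0) (λ.0) (λ.0) (λ.(λ.λ.1) (λ.λ.0))) ((λ.0) (λ.0) (λ.0) (λ.(λ.λ.1) (λ.λ.0))))) ((λ.0) (λ.0) (λ.0) (λ.(λ.λ.1) (λ.λ.0)) ((λ.0) (λ.0) (λ.0) (λ.(λ.λ.1) (λ.λ.0)) (λ.(λ.0) (λ.0) (λ.0) (λ.(λ.λ.1) (λ.λ.0))) ((λ.0) (λ.0) (λ.0) (λ.(λ.λ.1) (λ.λ.0)) ((λ.0) (λ.0) (λ.0) (λ.(λ.λ.1) (λ.λ.0))) ((λ.0) (λ.0) (λ.0) (λ.(λ.λ.1) (λ.λ.0)))))), not yet normal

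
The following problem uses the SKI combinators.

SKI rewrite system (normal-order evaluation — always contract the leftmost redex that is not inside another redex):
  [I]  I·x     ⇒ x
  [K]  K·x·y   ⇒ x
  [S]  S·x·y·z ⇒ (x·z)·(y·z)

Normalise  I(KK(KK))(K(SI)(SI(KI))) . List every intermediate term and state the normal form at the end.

  start: I(KK(KK))(K(SI)(SI(KI)))
  [1] KK(KK)(K(SI)(SI(KI)))
  [2] K(K(SI)(SI(KI)))
  [3] K(SI)

Answer: normal form = K(SI)  (in 3 steps)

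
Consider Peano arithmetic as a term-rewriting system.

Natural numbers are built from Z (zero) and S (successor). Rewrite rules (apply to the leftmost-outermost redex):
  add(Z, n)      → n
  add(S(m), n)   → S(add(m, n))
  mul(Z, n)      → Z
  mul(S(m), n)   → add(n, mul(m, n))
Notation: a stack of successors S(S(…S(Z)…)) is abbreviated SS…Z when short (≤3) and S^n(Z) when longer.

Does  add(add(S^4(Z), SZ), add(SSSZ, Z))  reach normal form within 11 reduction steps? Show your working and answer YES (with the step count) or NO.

  start: add(add(S^4(Z), SZ), add(SSSZ, Z))
  [1] add(S(add(SSSZ, SZ)), add(SSSZ, Z))
  [2] S(add(add(SSSZ, SZ), add(SSSZ, Z)))
  [3] S(add(S(add(SSZ, SZ)), add(SSSZ, Z)))
  [4] S(S(add(add(SSZ, SZ), add(SSSZ, Z))))
  [5] S(S(add(S(add(SZ, SZ)), add(SSSZ, Z))))
  [6] S(S(S(add(add(SZ, SZ), add(SSSZ, Z)))))
  [7] S(S(S(add(S(add(Z, SZ)), add(SSSZ, Z)))))
  [8] S(S(S(S(add(add(Z, SZ), add(SSSZ, Z))))))
  [9] S(S(S(S(add(SZ, add(SSSZ, Z))))))
  [10] S(S(S(S(S(add(Z, add(SSSZ, Z)))))))
  [11] S(S(S(S(S(add(SSSZ, Z))))))

Answer: NO — after 11 steps the term is S(S(S(S(S(add(SSSZ, Z)))))), not yet normal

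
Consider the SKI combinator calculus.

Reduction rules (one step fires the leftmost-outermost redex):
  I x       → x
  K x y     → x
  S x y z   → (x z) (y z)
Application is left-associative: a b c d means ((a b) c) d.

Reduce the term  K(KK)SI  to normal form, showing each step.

  start: K(KK)SI
  →1  KKI
  →2  K

Answer: normal form = K  (in 2 steps)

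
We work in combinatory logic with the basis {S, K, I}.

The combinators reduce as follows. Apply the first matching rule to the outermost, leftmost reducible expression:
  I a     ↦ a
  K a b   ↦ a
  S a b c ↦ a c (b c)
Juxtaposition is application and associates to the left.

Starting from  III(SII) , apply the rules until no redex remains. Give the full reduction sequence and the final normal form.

  start: III(SII)
  [1] II(SII)
  [2] I(SII)
  [3] SII

Answer: normal form = SII  (in 3 steps)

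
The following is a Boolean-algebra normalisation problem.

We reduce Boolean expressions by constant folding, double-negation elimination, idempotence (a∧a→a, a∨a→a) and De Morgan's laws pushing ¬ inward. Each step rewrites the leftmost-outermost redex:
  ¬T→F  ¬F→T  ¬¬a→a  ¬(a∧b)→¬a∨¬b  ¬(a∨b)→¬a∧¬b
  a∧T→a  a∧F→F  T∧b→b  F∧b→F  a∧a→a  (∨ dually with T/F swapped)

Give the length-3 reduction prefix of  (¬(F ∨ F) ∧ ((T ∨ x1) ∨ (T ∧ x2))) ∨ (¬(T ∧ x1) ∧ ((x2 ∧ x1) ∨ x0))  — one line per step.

Answer: after 3 steps: (T ∧ ((T ∨ x1) ∨ (T ∧ x2))) ∨ (¬(T ∧ x1) ∧ ((x2 ∧ x1) ∨ x0))

Reduction:
  start: (¬(F ∨ F) ∧ ((T ∨ x1) ∨ (T ∧ x2))) ∨ (¬(T ∧ x1) ∧ ((x2 ∧ x1) ∨ x0))
  step 1: ((¬F ∧ ¬F) ∧ ((T ∨ x1) ∨ (T ∧ x2))) ∨ (¬(T ∧ x1) ∧ ((x2 ∧ x1) ∨ x0))
  step 2: (¬F ∧ ((T ∨ x1) ∨ (T ∧ x2))) ∨ (¬(T ∧ x1) ∧ ((x2 ∧ x1) ∨ x0))
  step 3: (T ∧ ((T ∨ x1) ∨ (T ∧ x2))) ∨ (¬(T ∧ x1) ∧ ((x2 ∧ x1) ∨ x0))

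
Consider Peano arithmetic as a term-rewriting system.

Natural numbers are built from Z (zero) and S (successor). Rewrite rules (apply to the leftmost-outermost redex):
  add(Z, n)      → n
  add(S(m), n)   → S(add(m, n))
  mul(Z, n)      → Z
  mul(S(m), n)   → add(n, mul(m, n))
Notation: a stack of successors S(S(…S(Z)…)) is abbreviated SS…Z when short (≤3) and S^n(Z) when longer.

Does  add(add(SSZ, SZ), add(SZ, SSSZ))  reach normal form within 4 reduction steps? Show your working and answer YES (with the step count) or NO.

Answer: NO — after 4 steps the term is S(S(add(add(Z, SZ), add(SZ, SSSZ)))), not yet normal

Derivation:
  start: add(add(SSZ, SZ), add(SZ, SSSZ))
  →1  add(S(add(SZ, SZ)), add(SZ, SSSZ))
  →2  S(add(add(SZ, SZ), add(SZ, SSSZ)))
  →3  S(add(S(add(Z, SZ)), add(SZ, SSSZ)))
  →4  S(S(add(add(Z, SZ), add(SZ, SSSZ))))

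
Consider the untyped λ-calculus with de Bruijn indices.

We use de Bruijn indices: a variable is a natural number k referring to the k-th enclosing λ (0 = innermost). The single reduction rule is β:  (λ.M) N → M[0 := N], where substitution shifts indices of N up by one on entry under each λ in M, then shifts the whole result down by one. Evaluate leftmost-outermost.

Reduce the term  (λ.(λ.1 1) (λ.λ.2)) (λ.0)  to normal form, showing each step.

  start: (λ.(λ.1 1) (λ.λ.2)) (λ.0)
  →1  (λ.(λ.0) (λ.0)) (λ.λ.λ.0)
  →2  (λ.0) (λ.0)
  →3  λ.0

Answer: normal form = λ.0  (in 3 steps)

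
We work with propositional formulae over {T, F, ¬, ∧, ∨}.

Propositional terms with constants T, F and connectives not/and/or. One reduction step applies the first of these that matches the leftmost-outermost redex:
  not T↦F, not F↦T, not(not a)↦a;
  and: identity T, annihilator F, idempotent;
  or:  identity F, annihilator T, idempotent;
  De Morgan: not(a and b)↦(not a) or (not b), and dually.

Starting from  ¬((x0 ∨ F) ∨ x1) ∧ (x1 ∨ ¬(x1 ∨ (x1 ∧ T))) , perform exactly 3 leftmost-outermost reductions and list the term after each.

  start: ¬((x0 ∨ F) ∨ x1) ∧ (x1 ∨ ¬(x1 ∨ (x1 ∧ T)))
  [1] (¬(x0 ∨ F) ∧ ¬x1) ∧ (x1 ∨ ¬(x1 ∨ (x1 ∧ T)))
  [2] ((¬x0 ∧ ¬F) ∧ ¬x1) ∧ (x1 ∨ ¬(x1 ∨ (x1 ∧ T)))
  [3] ((¬x0 ∧ T) ∧ ¬x1) ∧ (x1 ∨ ¬(x1 ∨ (x1 ∧ T)))

Answer: after 3 steps: ((¬x0 ∧ T) ∧ ¬x1) ∧ (x1 ∨ ¬(x1 ∨ (x1 ∧ T)))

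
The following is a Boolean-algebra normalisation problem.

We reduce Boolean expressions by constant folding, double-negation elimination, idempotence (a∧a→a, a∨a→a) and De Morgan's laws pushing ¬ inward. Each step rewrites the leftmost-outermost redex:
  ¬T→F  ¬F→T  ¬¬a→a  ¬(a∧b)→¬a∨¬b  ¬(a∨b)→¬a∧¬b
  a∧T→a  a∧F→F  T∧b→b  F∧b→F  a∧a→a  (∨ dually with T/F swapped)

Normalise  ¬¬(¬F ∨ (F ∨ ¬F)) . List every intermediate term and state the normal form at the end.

Answer: normal form = T  (in 3 steps)

Derivation:
  start: ¬¬(¬F ∨ (F ∨ ¬F))
  [1] ¬F ∨ (F ∨ ¬F)
  [2] T ∨ (F ∨ ¬F)
  [3] T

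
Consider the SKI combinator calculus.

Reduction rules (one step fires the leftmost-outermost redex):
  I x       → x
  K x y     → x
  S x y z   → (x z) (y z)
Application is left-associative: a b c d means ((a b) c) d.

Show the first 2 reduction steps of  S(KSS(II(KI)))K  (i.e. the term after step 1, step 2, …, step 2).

Answer: after 2 steps: S(S(I(KI)))K

Derivation:
  start: S(KSS(II(KI)))K
  [1] S(S(II(KI)))K
  [2] S(S(I(KI)))K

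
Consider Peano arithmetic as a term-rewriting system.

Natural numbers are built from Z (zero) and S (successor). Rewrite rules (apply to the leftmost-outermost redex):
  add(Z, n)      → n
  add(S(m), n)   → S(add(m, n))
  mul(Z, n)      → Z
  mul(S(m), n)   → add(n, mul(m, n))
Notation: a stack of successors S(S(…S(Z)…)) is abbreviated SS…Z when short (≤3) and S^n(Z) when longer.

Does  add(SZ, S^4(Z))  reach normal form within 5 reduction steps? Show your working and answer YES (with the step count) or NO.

Answer: YES — reaches normal form S^5(Z) in 2 ≤ 5 steps

Derivation:
  start: add(SZ, S^4(Z))
  step 1: S(add(Z, S^4(Z)))
  step 2: S^5(Z)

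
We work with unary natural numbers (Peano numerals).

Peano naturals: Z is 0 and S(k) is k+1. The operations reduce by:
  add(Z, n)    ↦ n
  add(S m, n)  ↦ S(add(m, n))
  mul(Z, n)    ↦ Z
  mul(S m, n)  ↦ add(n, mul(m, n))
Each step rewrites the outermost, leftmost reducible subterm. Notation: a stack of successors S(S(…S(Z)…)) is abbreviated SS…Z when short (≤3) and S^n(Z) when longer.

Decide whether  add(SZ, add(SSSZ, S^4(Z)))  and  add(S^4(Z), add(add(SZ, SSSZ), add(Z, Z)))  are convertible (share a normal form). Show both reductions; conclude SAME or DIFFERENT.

Term A:
  start: add(SZ, add(SSSZ, S^4(Z)))
  →1  S(add(Z, add(SSSZ, S^4(Z))))
  →2  S(add(SSSZ, S^4(Z)))
  →3  S(S(add(SSZ, S^4(Z))))
  →4  S(S(S(add(SZ, S^4(Z)))))
  →5  S(S(S(S(add(Z, S^4(Z))))))
  →6  S^8(Z)

Term B:
  start: add(S^4(Z), add(add(SZ, SSSZ), add(Z, Z)))
  →1  S(add(SSSZ, add(add(SZ, SSSZ), add(Z, Z))))
  →2  S(S(add(SSZ, add(add(SZ, SSSZ), add(Z, Z)))))
  →3  S(S(S(add(SZ, add(add(SZ, SSSZ), add(Z, Z))))))
  →4  S(S(S(S(add(Z, add(add(SZ, SSSZ), add(Z, Z)))))))
  →5  S(S(S(S(add(add(SZ, SSSZ), add(Z, Z))))))
  →6  S(S(S(S(add(S(add(Z, SSSZ)), add(Z, Z))))))
  →7  S(S(S(S(S(add(add(Z, SSSZ), add(Z, Z)))))))
  →8  S(S(S(S(S(add(SSSZ, add(Z, Z)))))))
  →9  S(S(S(S(S(S(add(SSZ, add(Z, Z))))))))
  →10  S(S(S(S(S(S(S(add(SZ, add(Z, Z)))))))))
  →11  S(S(S(S(S(S(S(S(add(Z, add(Z, Z))))))))))
  →12  S(S(S(S(S(S(S(S(add(Z, Z)))))))))
  →13  S^8(Z)

Answer: SAME — A ⇓ S^8(Z), B ⇓ S^8(Z)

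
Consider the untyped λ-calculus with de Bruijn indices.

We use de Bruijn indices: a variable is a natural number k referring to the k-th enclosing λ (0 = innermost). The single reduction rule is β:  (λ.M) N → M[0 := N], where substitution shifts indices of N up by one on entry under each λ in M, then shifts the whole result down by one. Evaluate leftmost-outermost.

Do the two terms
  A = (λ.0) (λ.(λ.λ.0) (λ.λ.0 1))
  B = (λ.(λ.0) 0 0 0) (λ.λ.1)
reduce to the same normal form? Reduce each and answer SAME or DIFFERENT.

Term A:
  start: (λ.0) (λ.(λ.λ.0) (λ.λ.0 1))
  [1] λ.(λ.λ.0) (λ.λ.0 1)
  [2] λ.λ.0

Term B:
  start: (λ.(λ.0) 0 0 0) (λ.λ.1)
  [1] (λ.0) (λ.λ.1) (λ.λ.1) (λ.λ.1)
  [2] (λ.λ.1) (λ.λ.1) (λ.λ.1)
  [3] (λ.λ.λ.1) (λ.λ.1)
  [4] λ.λ.1

Answer: DIFFERENT — A ⇓ λ.λ.0, B ⇓ λ.λ.1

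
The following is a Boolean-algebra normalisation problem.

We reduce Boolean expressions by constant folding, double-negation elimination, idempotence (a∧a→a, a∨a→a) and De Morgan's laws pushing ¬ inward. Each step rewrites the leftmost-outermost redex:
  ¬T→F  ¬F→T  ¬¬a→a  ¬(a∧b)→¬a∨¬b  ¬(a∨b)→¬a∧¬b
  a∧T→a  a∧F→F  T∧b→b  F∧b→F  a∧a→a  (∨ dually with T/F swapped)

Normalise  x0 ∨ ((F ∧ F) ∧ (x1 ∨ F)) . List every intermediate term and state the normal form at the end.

Answer: normal form = x0  (in 3 steps)

Reduction:
  start: x0 ∨ ((F ∧ F) ∧ (x1 ∨ F))
  →1  x0 ∨ (F ∧ (x1 ∨ F))
  →2  x0 ∨ F
  →3  x0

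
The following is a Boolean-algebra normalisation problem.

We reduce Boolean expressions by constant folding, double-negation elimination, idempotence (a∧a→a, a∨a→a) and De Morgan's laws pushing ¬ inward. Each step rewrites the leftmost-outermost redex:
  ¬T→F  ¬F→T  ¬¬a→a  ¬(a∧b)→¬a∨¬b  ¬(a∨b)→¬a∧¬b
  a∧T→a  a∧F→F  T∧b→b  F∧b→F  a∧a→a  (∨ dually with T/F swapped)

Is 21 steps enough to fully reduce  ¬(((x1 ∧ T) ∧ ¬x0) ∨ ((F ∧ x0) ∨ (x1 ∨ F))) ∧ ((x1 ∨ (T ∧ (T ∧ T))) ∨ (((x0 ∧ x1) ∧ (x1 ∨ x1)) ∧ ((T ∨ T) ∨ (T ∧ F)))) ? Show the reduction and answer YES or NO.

  start: ¬(((x1 ∧ T) ∧ ¬x0) ∨ ((F ∧ x0) ∨ (x1 ∨ F))) ∧ ((x1 ∨ (T ∧ (T ∧ T))) ∨ (((x0 ∧ x1) ∧ (x1 ∨ x1)) ∧ ((T ∨ T) ∨ (T ∧ F))))
  [1] (¬((x1 ∧ T) ∧ ¬x0) ∧ ¬((F ∧ x0) ∨ (x1 ∨ F))) ∧ ((x1 ∨ (T ∧ (T ∧ T))) ∨ (((x0 ∧ x1) ∧ (x1 ∨ x1)) ∧ ((T ∨ T) ∨ (T ∧ F))))
  [2] ((¬(x1 ∧ T) ∨ ¬¬x0) ∧ ¬((F ∧ x0) ∨ (x1 ∨ F))) ∧ ((x1 ∨ (T ∧ (T ∧ T))) ∨ (((x0 ∧ x1) ∧ (x1 ∨ x1)) ∧ ((T ∨ T) ∨ (T ∧ F))))
  [3] (((¬x1 ∨ ¬T) ∨ ¬¬x0) ∧ ¬((F ∧ x0) ∨ (x1 ∨ F))) ∧ ((x1 ∨ (T ∧ (T ∧ T))) ∨ (((x0 ∧ x1) ∧ (x1 ∨ x1)) ∧ ((T ∨ T) ∨ (T ∧ F))))
  [4] (((¬x1 ∨ F) ∨ ¬¬x0) ∧ ¬((F ∧ x0) ∨ (x1 ∨ F))) ∧ ((x1 ∨ (T ∧ (T ∧ T))) ∨ (((x0 ∧ x1) ∧ (x1 ∨ x1)) ∧ ((T ∨ T) ∨ (T ∧ F))))
  [5] ((¬x1 ∨ ¬¬x0) ∧ ¬((F ∧ x0) ∨ (x1 ∨ F))) ∧ ((x1 ∨ (T ∧ (T ∧ T))) ∨ (((x0 ∧ x1) ∧ (x1 ∨ x1)) ∧ ((T ∨ T) ∨ (T ∧ F))))
  [6] ((¬x1 ∨ x0) ∧ ¬((F ∧ x0) ∨ (x1 ∨ F))) ∧ ((x1 ∨ (T ∧ (T ∧ T))) ∨ (((x0 ∧ x1) ∧ (x1 ∨ x1)) ∧ ((T ∨ T) ∨ (T ∧ F))))
  [7] ((¬x1 ∨ x0) ∧ (¬(F ∧ x0) ∧ ¬(x1 ∨ F))) ∧ ((x1 ∨ (T ∧ (T ∧ T))) ∨ (((x0 ∧ x1) ∧ (x1 ∨ x1)) ∧ ((T ∨ T) ∨ (T ∧ F))))
  [8] ((¬x1 ∨ x0) ∧ ((¬F ∨ ¬x0) ∧ ¬(x1 ∨ F))) ∧ ((x1 ∨ (T ∧ (T ∧ T))) ∨ (((x0 ∧ x1) ∧ (x1 ∨ x1)) ∧ ((T ∨ T) ∨ (T ∧ F))))
  [9] ((¬x1 ∨ x0) ∧ ((T ∨ ¬x0) ∧ ¬(x1 ∨ F))) ∧ ((x1 ∨ (T ∧ (T ∧ T))) ∨ (((x0 ∧ x1) ∧ (x1 ∨ x1)) ∧ ((T ∨ T) ∨ (T ∧ F))))
  [10] ((¬x1 ∨ x0) ∧ (T ∧ ¬(x1 ∨ F))) ∧ ((x1 ∨ (T ∧ (T ∧ T))) ∨ (((x0 ∧ x1) ∧ (x1 ∨ x1)) ∧ ((T ∨ T) ∨ (T ∧ F))))
  [11] ((¬x1 ∨ x0) ∧ ¬(x1 ∨ F)) ∧ ((x1 ∨ (T ∧ (T ∧ T))) ∨ (((x0 ∧ x1) ∧ (x1 ∨ x1)) ∧ ((T ∨ T) ∨ (T ∧ F))))
  [12] ((¬x1 ∨ x0) ∧ (¬x1 ∧ ¬F)) ∧ ((x1 ∨ (T ∧ (T ∧ T))) ∨ (((x0 ∧ x1) ∧ (x1 ∨ x1)) ∧ ((T ∨ T) ∨ (T ∧ F))))
  [13] ((¬x1 ∨ x0) ∧ (¬x1 ∧ T)) ∧ ((x1 ∨ (T ∧ (T ∧ T))) ∨ (((x0 ∧ x1) ∧ (x1 ∨ x1)) ∧ ((T ∨ T) ∨ (T ∧ F))))
  [14] ((¬x1 ∨ x0) ∧ ¬x1) ∧ ((x1 ∨ (T ∧ (T ∧ T))) ∨ (((x0 ∧ x1) ∧ (x1 ∨ x1)) ∧ ((T ∨ T) ∨ (T ∧ F))))
  [15] ((¬x1 ∨ x0) ∧ ¬x1) ∧ ((x1 ∨ (T ∧ T)) ∨ (((x0 ∧ x1) ∧ (x1 ∨ x1)) ∧ ((T ∨ T) ∨ (T ∧ F))))
  [16] ((¬x1 ∨ x0) ∧ ¬x1) ∧ ((x1 ∨ T) ∨ (((x0 ∧ x1) ∧ (x1 ∨ x1)) ∧ ((T ∨ T) ∨ (T ∧ F))))
  [17] ((¬x1 ∨ x0) ∧ ¬x1) ∧ (T ∨ (((x0 ∧ x1) ∧ (x1 ∨ x1)) ∧ ((T ∨ T) ∨ (T ∧ F))))
  [18] ((¬x1 ∨ x0) ∧ ¬x1) ∧ T
  [19] (¬x1 ∨ x0) ∧ ¬x1

Answer: YES — reaches normal form (¬x1 ∨ x0) ∧ ¬x1 in 19 ≤ 21 steps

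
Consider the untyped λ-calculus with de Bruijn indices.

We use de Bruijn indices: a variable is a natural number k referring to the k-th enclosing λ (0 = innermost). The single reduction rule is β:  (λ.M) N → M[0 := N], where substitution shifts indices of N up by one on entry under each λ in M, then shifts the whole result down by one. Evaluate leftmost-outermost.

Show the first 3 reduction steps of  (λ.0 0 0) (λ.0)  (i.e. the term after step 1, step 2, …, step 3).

Answer: after 3 steps: λ.0

Derivation:
  start: (λ.0 0 0) (λ.0)
  →1  (λ.0) (λ.0) (λ.0)
  →2  (λ.0) (λ.0)
  →3  λ.0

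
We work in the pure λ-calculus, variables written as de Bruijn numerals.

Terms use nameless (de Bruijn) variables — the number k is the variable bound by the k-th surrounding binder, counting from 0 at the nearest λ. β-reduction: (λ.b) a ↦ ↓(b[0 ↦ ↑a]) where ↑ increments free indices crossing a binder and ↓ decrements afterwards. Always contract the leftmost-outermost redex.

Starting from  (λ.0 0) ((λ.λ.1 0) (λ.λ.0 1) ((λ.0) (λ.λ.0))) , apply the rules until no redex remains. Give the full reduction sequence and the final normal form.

Answer: normal form = λ.0  (in 11 steps)

Working:
  start: (λ.0 0) ((λ.λ.1 0) (λ.λ.0 1) ((λ.0) (λ.λ.0)))
  →1  (λ.λ.1 0) (λ.λ.0 1) ((λ.0) (λ.λ.0)) ((λ.λ.1 0) (λ.λ.0 1) ((λ.0) (λ.λ.0)))
  →2  (λ.(λ.λ.0 1) 0) ((λ.0) (λ.λ.0)) ((λ.λ.1 0) (λ.λ.0 1) ((λ.0) (λ.λ.0)))
  →3  (λ.λ.0 1) ((λ.0) (λ.λ.0)) ((λ.λ.1 0) (λ.λ.0 1) ((λ.0) (λ.λ.0)))
  →4  (λ.0 ((λ.0) (λ.λ.0))) ((λ.λ.1 0) (λ.λ.0 1) ((λ.0) (λ.λ.0)))
  →5  (λ.λ.1 0) (λ.λ.0 1) ((λ.0) (λ.λ.0)) ((λ.0) (λ.λ.0))
  →6  (λ.(λ.λ.0 1) 0) ((λ.0) (λ.λ.0)) ((λ.0) (λ.λ.0))
  →7  (λ.λ.0 1) ((λ.0) (λ.λ.0)) ((λ.0) (λ.λ.0))
  →8  (λ.0 ((λ.0) (λ.λ.0))) ((λ.0) (λ.λ.0))
  →9  (λ.0) (λ.λ.0) ((λ.0) (λ.λ.0))
  →10  (λ.λ.0) ((λ.0) (λ.λ.0))
  →11  λ.0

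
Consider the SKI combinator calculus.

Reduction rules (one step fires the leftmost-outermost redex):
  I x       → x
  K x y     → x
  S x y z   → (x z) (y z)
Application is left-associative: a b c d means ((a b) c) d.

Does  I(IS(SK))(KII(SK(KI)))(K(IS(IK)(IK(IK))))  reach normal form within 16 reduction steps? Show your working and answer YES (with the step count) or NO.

Answer: YES — reaches normal form K(SK(KK)) in 13 ≤ 16 steps

Reduction:
  start: I(IS(SK))(KII(SK(KI)))(K(IS(IK)(IK(IK))))
  [1] IS(SK)(KII(SK(KI)))(K(IS(IK)(IK(IK))))
  [2] S(SK)(KII(SK(KI)))(K(IS(IK)(IK(IK))))
  [3] SK(K(IS(IK)(IK(IK))))(KII(SK(KI))(K(IS(IK)(IK(IK)))))
  [4] K(KII(SK(KI))(K(IS(IK)(IK(IK)))))(K(IS(IK)(IK(IK)))(KII(SK(KI))(K(IS(IK)(IK(IK))))))
  [5] KII(SK(KI))(K(IS(IK)(IK(IK))))
  [6] I(SK(KI))(K(IS(IK)(IK(IK))))
  [7] SK(KI)(K(IS(IK)(IK(IK))))
  [8] K(K(IS(IK)(IK(IK))))(KI(K(IS(IK)(IK(IK)))))
  [9] K(IS(IK)(IK(IK)))
  [10] K(S(IK)(IK(IK)))
  [11] K(SK(IK(IK)))
  [12] K(SK(K(IK)))
  [13] K(SK(KK))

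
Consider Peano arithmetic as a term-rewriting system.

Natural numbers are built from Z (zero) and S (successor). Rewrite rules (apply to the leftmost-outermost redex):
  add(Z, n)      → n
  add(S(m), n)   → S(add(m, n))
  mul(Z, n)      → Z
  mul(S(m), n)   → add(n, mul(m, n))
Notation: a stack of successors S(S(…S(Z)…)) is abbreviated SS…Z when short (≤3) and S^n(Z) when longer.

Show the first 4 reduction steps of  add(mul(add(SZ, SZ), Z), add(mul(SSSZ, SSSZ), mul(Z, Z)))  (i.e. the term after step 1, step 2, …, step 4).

  start: add(mul(add(SZ, SZ), Z), add(mul(SSSZ, SSSZ), mul(Z, Z)))
  [1] add(mul(S(add(Z, SZ)), Z), add(mul(SSSZ, SSSZ), mul(Z, Z)))
  [2] add(add(Z, mul(add(Z, SZ), Z)), add(mul(SSSZ, SSSZ), mul(Z, Z)))
  [3] add(mul(add(Z, SZ), Z), add(mul(SSSZ, SSSZ), mul(Z, Z)))
  [4] add(mul(SZ, Z), add(mul(SSSZ, SSSZ), mul(Z, Z)))

Answer: after 4 steps: add(mul(SZ, Z), add(mul(SSSZ, SSSZ), mul(Z, Z)))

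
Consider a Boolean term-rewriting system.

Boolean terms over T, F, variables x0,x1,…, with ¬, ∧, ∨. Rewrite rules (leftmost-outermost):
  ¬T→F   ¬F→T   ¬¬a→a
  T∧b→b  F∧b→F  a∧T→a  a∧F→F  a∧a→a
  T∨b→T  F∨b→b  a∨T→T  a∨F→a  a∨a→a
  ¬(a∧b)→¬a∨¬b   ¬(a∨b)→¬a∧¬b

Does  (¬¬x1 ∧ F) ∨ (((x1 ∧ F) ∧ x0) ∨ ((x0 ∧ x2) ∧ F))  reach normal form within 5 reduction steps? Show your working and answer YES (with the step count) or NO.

  start: (¬¬x1 ∧ F) ∨ (((x1 ∧ F) ∧ x0) ∨ ((x0 ∧ x2) ∧ F))
  step 1: F ∨ (((x1 ∧ F) ∧ x0) ∨ ((x0 ∧ x2) ∧ F))
  step 2: ((x1 ∧ F) ∧ x0) ∨ ((x0 ∧ x2) ∧ F)
  step 3: (F ∧ x0) ∨ ((x0 ∧ x2) ∧ F)
  step 4: F ∨ ((x0 ∧ x2) ∧ F)
  step 5: (x0 ∧ x2) ∧ F

Answer: NO — after 5 steps the term is (x0 ∧ x2) ∧ F, not yet normal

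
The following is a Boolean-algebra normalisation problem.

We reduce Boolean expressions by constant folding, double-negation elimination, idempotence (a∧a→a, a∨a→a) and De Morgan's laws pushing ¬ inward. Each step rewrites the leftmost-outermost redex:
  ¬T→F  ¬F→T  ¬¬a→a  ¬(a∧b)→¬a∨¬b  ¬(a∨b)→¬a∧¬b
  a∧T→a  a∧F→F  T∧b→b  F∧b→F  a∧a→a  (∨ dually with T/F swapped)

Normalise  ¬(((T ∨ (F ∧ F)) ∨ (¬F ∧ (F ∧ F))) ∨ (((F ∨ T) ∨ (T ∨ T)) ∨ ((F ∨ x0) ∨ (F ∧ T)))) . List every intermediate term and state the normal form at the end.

Answer: normal form = F  (in 7 steps)

Reduction:
  start: ¬(((T ∨ (F ∧ F)) ∨ (¬F ∧ (F ∧ F))) ∨ (((F ∨ T) ∨ (T ∨ T)) ∨ ((F ∨ x0) ∨ (F ∧ T))))
  [1] ¬((T ∨ (F ∧ F)) ∨ (¬F ∧ (F ∧ F))) ∧ ¬(((F ∨ T) ∨ (T ∨ T)) ∨ ((F ∨ x0) ∨ (F ∧ T)))
  [2] (¬(T ∨ (F ∧ F)) ∧ ¬(¬F ∧ (F ∧ F))) ∧ ¬(((F ∨ T) ∨ (T ∨ T)) ∨ ((F ∨ x0) ∨ (F ∧ T)))
  [3] ((¬T ∧ ¬(F ∧ F)) ∧ ¬(¬F ∧ (F ∧ F))) ∧ ¬(((F ∨ T) ∨ (T ∨ T)) ∨ ((F ∨ x0) ∨ (F ∧ T)))
  [4] ((F ∧ ¬(F ∧ F)) ∧ ¬(¬F ∧ (F ∧ F))) ∧ ¬(((F ∨ T) ∨ (T ∨ T)) ∨ ((F ∨ x0) ∨ (F ∧ T)))
  [5] (F ∧ ¬(¬F ∧ (F ∧ F))) ∧ ¬(((F ∨ T) ∨ (T ∨ T)) ∨ ((F ∨ x0) ∨ (F ∧ T)))
  [6] F ∧ ¬(((F ∨ T) ∨ (T ∨ T)) ∨ ((F ∨ x0) ∨ (F ∧ T)))
  [7] F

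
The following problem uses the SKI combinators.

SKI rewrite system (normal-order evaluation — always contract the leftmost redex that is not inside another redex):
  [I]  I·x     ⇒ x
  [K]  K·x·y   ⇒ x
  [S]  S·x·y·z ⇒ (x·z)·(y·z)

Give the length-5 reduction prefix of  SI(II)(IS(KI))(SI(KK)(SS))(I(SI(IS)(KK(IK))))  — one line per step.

  start: SI(II)(IS(KI))(SI(KK)(SS))(I(SI(IS)(KK(IK))))
  step 1: I(IS(KI))(II(IS(KI)))(SI(KK)(SS))(I(SI(IS)(KK(IK))))
  step 2: IS(KI)(II(IS(KI)))(SI(KK)(SS))(I(SI(IS)(KK(IK))))
  step 3: S(KI)(II(IS(KI)))(SI(KK)(SS))(I(SI(IS)(KK(IK))))
  step 4: KI(SI(KK)(SS))(II(IS(KI))(SI(KK)(SS)))(I(SI(IS)(KK(IK))))
  step 5: I(II(IS(KI))(SI(KK)(SS)))(I(SI(IS)(KK(IK))))

Answer: after 5 steps: I(II(IS(KI))(SI(KK)(SS)))(I(SI(IS)(KK(IK))))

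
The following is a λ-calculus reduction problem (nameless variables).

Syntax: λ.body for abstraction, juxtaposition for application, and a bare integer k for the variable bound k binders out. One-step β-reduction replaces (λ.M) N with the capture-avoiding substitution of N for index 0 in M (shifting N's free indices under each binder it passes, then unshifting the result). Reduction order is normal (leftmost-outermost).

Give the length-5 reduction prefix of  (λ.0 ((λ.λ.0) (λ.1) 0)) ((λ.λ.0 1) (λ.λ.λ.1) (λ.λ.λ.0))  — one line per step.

Answer: after 5 steps: λ.0

Reduction:
  start: (λ.0 ((λ.λ.0) (λ.1) 0)) ((λ.λ.0 1) (λ.λ.λ.1) (λ.λ.λ.0))
  [1] (λ.λ.0 1) (λ.λ.λ.1) (λ.λ.λ.0) ((λ.λ.0) (λ.(λ.λ.0 1) (λ.λ.λ.1) (λ.λ.λ.0)) ((λ.λ.0 1) (λ.λ.λ.1) (λ.λ.λ.0)))
  [2] (λ.0 (λ.λ.λ.1)) (λ.λ.λ.0) ((λ.λ.0) (λ.(λ.λ.0 1) (λ.λ.λ.1) (λ.λ.λ.0)) ((λ.λ.0 1) (λ.λ.λ.1) (λ.λ.λ.0)))
  [3] (λ.λ.λ.0) (λ.λ.λ.1) ((λ.λ.0) (λ.(λ.λ.0 1) (λ.λ.λ.1) (λ.λ.λ.0)) ((λ.λ.0 1) (λ.λ.λ.1) (λ.λ.λ.0)))
  [4] (λ.λ.0) ((λ.λ.0) (λ.(λ.λ.0 1) (λ.λ.λ.1) (λ.λ.λ.0)) ((λ.λ.0 1) (λ.λ.λ.1) (λ.λ.λ.0)))
  [5] λ.0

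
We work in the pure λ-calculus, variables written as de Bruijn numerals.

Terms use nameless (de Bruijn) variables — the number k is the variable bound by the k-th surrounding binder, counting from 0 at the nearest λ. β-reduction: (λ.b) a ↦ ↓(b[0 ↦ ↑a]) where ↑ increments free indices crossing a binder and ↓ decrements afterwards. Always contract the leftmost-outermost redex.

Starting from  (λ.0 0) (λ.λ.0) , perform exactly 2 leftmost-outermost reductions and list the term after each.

Answer: after 2 steps: λ.0

Reduction:
  start: (λ.0 0) (λ.λ.0)
  [1] (λ.λ.0) (λ.λ.0)
  [2] λ.0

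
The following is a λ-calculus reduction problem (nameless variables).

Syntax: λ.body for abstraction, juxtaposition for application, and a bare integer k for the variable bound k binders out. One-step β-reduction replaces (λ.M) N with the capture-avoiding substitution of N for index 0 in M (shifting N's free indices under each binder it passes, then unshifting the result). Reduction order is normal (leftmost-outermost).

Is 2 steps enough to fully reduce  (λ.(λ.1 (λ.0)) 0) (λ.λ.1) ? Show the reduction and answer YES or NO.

Answer: NO — after 2 steps the term is (λ.λ.1) (λ.0), not yet normal

Working:
  start: (λ.(λ.1 (λ.0)) 0) (λ.λ.1)
  →1  (λ.(λ.λ.1) (λ.0)) (λ.λ.1)
  →2  (λ.λ.1) (λ.0)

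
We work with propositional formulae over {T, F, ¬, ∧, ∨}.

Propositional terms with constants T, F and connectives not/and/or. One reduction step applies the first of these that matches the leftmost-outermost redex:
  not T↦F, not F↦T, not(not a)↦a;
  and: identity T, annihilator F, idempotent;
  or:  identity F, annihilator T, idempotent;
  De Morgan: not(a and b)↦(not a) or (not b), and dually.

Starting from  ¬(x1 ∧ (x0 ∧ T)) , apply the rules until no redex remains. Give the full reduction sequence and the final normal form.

  start: ¬(x1 ∧ (x0 ∧ T))
  →1  ¬x1 ∨ ¬(x0 ∧ T)
  →2  ¬x1 ∨ (¬x0 ∨ ¬T)
  →3  ¬x1 ∨ (¬x0 ∨ F)
  →4  ¬x1 ∨ ¬x0

Answer: normal form = ¬x1 ∨ ¬x0  (in 4 steps)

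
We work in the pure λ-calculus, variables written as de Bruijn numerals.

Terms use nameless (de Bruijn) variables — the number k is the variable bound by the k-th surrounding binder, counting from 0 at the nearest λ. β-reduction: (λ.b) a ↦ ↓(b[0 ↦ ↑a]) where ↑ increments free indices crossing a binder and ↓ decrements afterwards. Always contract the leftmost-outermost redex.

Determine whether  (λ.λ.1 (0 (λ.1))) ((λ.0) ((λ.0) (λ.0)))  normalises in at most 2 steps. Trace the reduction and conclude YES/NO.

  start: (λ.λ.1 (0 (λ.1))) ((λ.0) ((λ.0) (λ.0)))
  [1] λ.(λ.0) ((λ.0) (λ.0)) (0 (λ.1))
  [2] λ.(λ.0) (λ.0) (0 (λ.1))

Answer: NO — after 2 steps the term is λ.(λ.0) (λ.0) (0 (λ.1)), not yet normal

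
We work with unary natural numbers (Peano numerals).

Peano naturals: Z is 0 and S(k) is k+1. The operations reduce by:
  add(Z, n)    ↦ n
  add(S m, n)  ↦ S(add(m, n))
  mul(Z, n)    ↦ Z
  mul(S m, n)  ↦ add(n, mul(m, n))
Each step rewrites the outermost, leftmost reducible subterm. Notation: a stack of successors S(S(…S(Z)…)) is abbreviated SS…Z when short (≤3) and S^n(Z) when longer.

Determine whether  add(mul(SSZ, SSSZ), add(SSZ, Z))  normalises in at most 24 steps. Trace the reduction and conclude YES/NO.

  start: add(mul(SSZ, SSSZ), add(SSZ, Z))
  [1] add(add(SSSZ, mul(SZ, SSSZ)), add(SSZ, Z))
  [2] add(S(add(SSZ, mul(SZ, SSSZ))), add(SSZ, Z))
  [3] S(add(add(SSZ, mul(SZ, SSSZ)), add(SSZ, Z)))
  [4] S(add(S(add(SZ, mul(SZ, SSSZ))), add(SSZ, Z)))
  [5] S(S(add(add(SZ, mul(SZ, SSSZ)), add(SSZ, Z))))
  [6] S(S(add(S(add(Z, mul(SZ, SSSZ))), add(SSZ, Z))))
  [7] S(S(S(add(add(Z, mul(SZ, SSSZ)), add(SSZ, Z)))))
  [8] S(S(S(add(mul(SZ, SSSZ), add(SSZ, Z)))))
  [9] S(S(S(add(add(SSSZ, mul(Z, SSSZ)), add(SSZ, Z)))))
  [10] S(S(S(add(S(add(SSZ, mul(Z, SSSZ))), add(SSZ, Z)))))
  [11] S(S(S(S(add(add(SSZ, mul(Z, SSSZ)), add(SSZ, Z))))))
  [12] S(S(S(S(add(S(add(SZ, mul(Z, SSSZ))), add(SSZ, Z))))))
  [13] S(S(S(S(S(add(add(SZ, mul(Z, SSSZ)), add(SSZ, Z)))))))
  [14] S(S(S(S(S(add(S(add(Z, mul(Z, SSSZ))), add(SSZ, Z)))))))
  [15] S(S(S(S(S(S(add(add(Z, mul(Z, SSSZ)), add(SSZ, Z))))))))
  [16] S(S(S(S(S(S(add(mul(Z, SSSZ), add(SSZ, Z))))))))
  [17] S(S(S(S(S(S(add(Z, add(SSZ, Z))))))))
  [18] S(S(S(S(S(S(add(SSZ, Z)))))))
  [19] S(S(S(S(S(S(S(add(SZ, Z))))))))
  [20] S(S(S(S(S(S(S(S(add(Z, Z)))))))))
  [21] S^8(Z)

Answer: YES — reaches normal form S^8(Z) in 21 ≤ 24 steps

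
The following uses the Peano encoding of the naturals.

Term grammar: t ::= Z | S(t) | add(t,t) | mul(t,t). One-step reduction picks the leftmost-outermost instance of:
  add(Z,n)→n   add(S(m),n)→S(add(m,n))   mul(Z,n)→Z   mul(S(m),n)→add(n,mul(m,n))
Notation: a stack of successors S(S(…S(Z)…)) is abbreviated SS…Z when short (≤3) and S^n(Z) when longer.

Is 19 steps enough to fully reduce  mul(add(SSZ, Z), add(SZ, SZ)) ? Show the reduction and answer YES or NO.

Answer: YES — reaches normal form S^4(Z) in 16 ≤ 19 steps

Derivation:
  start: mul(add(SSZ, Z), add(SZ, SZ))
  step 1: mul(S(add(SZ, Z)), add(SZ, SZ))
  step 2: add(add(SZ, SZ), mul(add(SZ, Z), add(SZ, SZ)))
  step 3: add(S(add(Z, SZ)), mul(add(SZ, Z), add(SZ, SZ)))
  step 4: S(add(add(Z, SZ), mul(add(SZ, Z), add(SZ, SZ))))
  step 5: S(add(SZ, mul(add(SZ, Z), add(SZ, SZ))))
  step 6: S(S(add(Z, mul(add(SZ, Z), add(SZ, SZ)))))
  step 7: S(S(mul(add(SZ, Z), add(SZ, SZ))))
  step 8: S(S(mul(S(add(Z, Z)), add(SZ, SZ))))
  step 9: S(S(add(add(SZ, SZ), mul(add(Z, Z), add(SZ, SZ)))))
  step 10: S(S(add(S(add(Z, SZ)), mul(add(Z, Z), add(SZ, SZ)))))
  step 11: S(S(S(add(add(Z, SZ), mul(add(Z, Z), add(SZ, SZ))))))
  step 12: S(S(S(add(SZ, mul(add(Z, Z), add(SZ, SZ))))))
  step 13: S(S(S(S(add(Z, mul(add(Z, Z), add(SZ, SZ)))))))
  step 14: S(S(S(S(mul(add(Z, Z), add(SZ, SZ))))))
  step 15: S(S(S(S(mul(Z, add(SZ, SZ))))))
  step 16: S^4(Z)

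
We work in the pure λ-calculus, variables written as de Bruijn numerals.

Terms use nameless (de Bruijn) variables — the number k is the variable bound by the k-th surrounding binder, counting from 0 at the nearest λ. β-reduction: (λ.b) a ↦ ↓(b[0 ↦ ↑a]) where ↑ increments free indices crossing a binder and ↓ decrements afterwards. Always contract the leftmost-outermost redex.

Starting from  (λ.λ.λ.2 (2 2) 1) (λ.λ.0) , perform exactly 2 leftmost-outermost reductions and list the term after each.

Answer: after 2 steps: λ.λ.(λ.0) 1

Reduction:
  start: (λ.λ.λ.2 (2 2) 1) (λ.λ.0)
  →1  λ.λ.(λ.λ.0) ((λ.λ.0) (λ.λ.0)) 1
  →2  λ.λ.(λ.0) 1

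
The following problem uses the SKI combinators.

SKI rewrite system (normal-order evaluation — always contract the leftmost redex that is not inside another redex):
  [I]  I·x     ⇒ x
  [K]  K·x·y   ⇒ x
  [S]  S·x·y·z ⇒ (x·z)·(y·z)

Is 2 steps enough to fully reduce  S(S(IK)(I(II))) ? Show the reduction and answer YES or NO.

  start: S(S(IK)(I(II)))
  [1] S(SK(I(II)))
  [2] S(SK(II))

Answer: NO — after 2 steps the term is S(SK(II)), not yet normal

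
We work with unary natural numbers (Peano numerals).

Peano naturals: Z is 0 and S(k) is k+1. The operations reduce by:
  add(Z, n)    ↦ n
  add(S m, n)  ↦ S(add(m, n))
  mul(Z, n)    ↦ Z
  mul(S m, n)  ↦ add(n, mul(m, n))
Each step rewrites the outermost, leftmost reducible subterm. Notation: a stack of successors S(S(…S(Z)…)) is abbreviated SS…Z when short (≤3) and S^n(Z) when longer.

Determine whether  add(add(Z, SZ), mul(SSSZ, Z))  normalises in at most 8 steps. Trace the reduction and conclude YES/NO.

  start: add(add(Z, SZ), mul(SSSZ, Z))
  [1] add(SZ, mul(SSSZ, Z))
  [2] S(add(Z, mul(SSSZ, Z)))
  [3] S(mul(SSSZ, Z))
  [4] S(add(Z, mul(SSZ, Z)))
  [5] S(mul(SSZ, Z))
  [6] S(add(Z, mul(SZ, Z)))
  [7] S(mul(SZ, Z))
  [8] S(add(Z, mul(Z, Z)))

Answer: NO — after 8 steps the term is S(add(Z, mul(Z, Z))), not yet normal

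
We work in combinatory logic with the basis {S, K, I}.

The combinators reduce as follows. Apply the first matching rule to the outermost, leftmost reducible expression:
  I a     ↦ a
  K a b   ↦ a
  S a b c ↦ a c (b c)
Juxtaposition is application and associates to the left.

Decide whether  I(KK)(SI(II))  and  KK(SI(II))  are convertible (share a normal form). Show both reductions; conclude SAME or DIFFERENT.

Term A:
  start: I(KK)(SI(II))
  →1  KK(SI(II))
  →2  K

Term B:
  start: KK(SI(II))
  →1  K

Answer: SAME — A ⇓ K, B ⇓ K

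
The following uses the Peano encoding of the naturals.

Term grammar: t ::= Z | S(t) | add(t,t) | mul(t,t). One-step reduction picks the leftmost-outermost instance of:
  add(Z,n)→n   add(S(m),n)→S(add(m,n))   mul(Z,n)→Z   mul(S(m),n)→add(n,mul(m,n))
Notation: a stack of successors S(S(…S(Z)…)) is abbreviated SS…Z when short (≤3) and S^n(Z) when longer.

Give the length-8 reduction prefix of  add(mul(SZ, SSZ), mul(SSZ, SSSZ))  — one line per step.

Answer: after 8 steps: S(S(mul(SSZ, SSSZ)))

Reduction:
  start: add(mul(SZ, SSZ), mul(SSZ, SSSZ))
  step 1: add(add(SSZ, mul(Z, SSZ)), mul(SSZ, SSSZ))
  step 2: add(S(add(SZ, mul(Z, SSZ))), mul(SSZ, SSSZ))
  step 3: S(add(add(SZ, mul(Z, SSZ)), mul(SSZ, SSSZ)))
  step 4: S(add(S(add(Z, mul(Z, SSZ))), mul(SSZ, SSSZ)))
  step 5: S(S(add(add(Z, mul(Z, SSZ)), mul(SSZ, SSSZ))))
  step 6: S(S(add(mul(Z, SSZ), mul(SSZ, SSSZ))))
  step 7: S(S(add(Z, mul(SSZ, SSSZ))))
  step 8: S(S(mul(SSZ, SSSZ)))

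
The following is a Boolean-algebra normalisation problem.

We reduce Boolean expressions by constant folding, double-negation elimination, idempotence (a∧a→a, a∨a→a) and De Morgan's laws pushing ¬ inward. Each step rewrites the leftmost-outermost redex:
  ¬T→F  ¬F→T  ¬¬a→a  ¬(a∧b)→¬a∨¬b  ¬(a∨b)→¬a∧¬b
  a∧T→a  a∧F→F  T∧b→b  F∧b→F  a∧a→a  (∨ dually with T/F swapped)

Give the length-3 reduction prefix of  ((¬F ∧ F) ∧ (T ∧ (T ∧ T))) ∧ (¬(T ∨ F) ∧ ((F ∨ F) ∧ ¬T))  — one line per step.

Answer: after 3 steps: F

Reduction:
  start: ((¬F ∧ F) ∧ (T ∧ (T ∧ T))) ∧ (¬(T ∨ F) ∧ ((F ∨ F) ∧ ¬T))
  step 1: (F ∧ (T ∧ (T ∧ T))) ∧ (¬(T ∨ F) ∧ ((F ∨ F) ∧ ¬T))
  step 2: F ∧ (¬(T ∨ F) ∧ ((F ∨ F) ∧ ¬T))
  step 3: F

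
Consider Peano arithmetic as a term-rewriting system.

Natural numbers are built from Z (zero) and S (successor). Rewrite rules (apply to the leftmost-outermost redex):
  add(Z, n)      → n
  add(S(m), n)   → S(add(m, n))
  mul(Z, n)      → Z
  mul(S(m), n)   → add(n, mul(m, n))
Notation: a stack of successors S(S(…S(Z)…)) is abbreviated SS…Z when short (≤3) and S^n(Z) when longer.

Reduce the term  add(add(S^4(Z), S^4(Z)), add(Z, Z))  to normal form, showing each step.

Answer: normal form = S^8(Z)  (in 15 steps)

Reduction:
  start: add(add(S^4(Z), S^4(Z)), add(Z, Z))
  →1  add(S(add(SSSZ, S^4(Z))), add(Z, Z))
  →2  S(add(add(SSSZ, S^4(Z)), add(Z, Z)))
  →3  S(add(S(add(SSZ, S^4(Z))), add(Z, Z)))
  →4  S(S(add(add(SSZ, S^4(Z)), add(Z, Z))))
  →5  S(S(add(S(add(SZ, S^4(Z))), add(Z, Z))))
  →6  S(S(S(add(add(SZ, S^4(Z)), add(Z, Z)))))
  →7  S(S(S(add(S(add(Z, S^4(Z))), add(Z, Z)))))
  →8  S(S(S(S(add(add(Z, S^4(Z)), add(Z, Z))))))
  →9  S(S(S(S(add(S^4(Z), add(Z, Z))))))
  →10  S(S(S(S(S(add(SSSZ, add(Z, Z)))))))
  →11  S(S(S(S(S(S(add(SSZ, add(Z, Z))))))))
  →12  S(S(S(S(S(S(S(add(SZ, add(Z, Z)))))))))
  →13  S(S(S(S(S(S(S(S(add(Z, add(Z, Z))))))))))
  →14  S(S(S(S(S(S(S(S(add(Z, Z)))))))))
  →15  S^8(Z)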